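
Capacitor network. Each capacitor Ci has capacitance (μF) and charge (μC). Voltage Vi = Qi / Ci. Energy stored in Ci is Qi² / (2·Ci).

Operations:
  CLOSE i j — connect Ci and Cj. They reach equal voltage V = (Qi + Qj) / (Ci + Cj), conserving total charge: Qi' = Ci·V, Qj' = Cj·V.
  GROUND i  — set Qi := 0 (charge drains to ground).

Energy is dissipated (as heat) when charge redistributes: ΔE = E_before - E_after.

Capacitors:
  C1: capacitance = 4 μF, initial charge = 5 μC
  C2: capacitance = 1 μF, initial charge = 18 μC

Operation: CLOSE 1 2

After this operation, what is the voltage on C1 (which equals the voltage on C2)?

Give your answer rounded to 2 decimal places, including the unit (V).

Initial: C1(4μF, Q=5μC, V=1.25V), C2(1μF, Q=18μC, V=18.00V)
Op 1: CLOSE 1-2: Q_total=23.00, C_total=5.00, V=4.60; Q1=18.40, Q2=4.60; dissipated=112.225

Answer: 4.60 V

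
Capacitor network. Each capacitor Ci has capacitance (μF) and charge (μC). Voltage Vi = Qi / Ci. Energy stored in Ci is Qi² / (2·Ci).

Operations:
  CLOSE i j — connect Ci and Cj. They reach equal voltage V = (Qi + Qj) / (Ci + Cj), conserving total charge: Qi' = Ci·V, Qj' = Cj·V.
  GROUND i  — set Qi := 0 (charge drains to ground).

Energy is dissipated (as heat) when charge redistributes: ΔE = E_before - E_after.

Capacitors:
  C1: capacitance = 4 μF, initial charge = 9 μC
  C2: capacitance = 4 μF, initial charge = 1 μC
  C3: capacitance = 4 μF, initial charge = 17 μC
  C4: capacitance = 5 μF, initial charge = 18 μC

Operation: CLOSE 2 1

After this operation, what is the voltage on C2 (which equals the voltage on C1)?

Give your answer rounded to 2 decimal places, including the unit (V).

Answer: 1.25 V

Derivation:
Initial: C1(4μF, Q=9μC, V=2.25V), C2(4μF, Q=1μC, V=0.25V), C3(4μF, Q=17μC, V=4.25V), C4(5μF, Q=18μC, V=3.60V)
Op 1: CLOSE 2-1: Q_total=10.00, C_total=8.00, V=1.25; Q2=5.00, Q1=5.00; dissipated=4.000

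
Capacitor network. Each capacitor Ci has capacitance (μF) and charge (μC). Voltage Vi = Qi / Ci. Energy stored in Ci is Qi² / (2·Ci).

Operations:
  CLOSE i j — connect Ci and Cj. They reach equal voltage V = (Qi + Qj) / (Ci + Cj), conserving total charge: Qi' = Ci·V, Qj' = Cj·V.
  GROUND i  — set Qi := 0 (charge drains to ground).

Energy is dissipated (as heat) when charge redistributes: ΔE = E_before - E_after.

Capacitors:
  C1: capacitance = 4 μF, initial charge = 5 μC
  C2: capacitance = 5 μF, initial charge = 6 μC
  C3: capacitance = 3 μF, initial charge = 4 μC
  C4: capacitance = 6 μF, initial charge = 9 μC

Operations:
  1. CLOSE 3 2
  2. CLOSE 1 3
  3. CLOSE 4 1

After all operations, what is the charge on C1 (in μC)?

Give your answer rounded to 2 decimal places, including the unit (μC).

Answer: 5.60 μC

Derivation:
Initial: C1(4μF, Q=5μC, V=1.25V), C2(5μF, Q=6μC, V=1.20V), C3(3μF, Q=4μC, V=1.33V), C4(6μF, Q=9μC, V=1.50V)
Op 1: CLOSE 3-2: Q_total=10.00, C_total=8.00, V=1.25; Q3=3.75, Q2=6.25; dissipated=0.017
Op 2: CLOSE 1-3: Q_total=8.75, C_total=7.00, V=1.25; Q1=5.00, Q3=3.75; dissipated=0.000
Op 3: CLOSE 4-1: Q_total=14.00, C_total=10.00, V=1.40; Q4=8.40, Q1=5.60; dissipated=0.075
Final charges: Q1=5.60, Q2=6.25, Q3=3.75, Q4=8.40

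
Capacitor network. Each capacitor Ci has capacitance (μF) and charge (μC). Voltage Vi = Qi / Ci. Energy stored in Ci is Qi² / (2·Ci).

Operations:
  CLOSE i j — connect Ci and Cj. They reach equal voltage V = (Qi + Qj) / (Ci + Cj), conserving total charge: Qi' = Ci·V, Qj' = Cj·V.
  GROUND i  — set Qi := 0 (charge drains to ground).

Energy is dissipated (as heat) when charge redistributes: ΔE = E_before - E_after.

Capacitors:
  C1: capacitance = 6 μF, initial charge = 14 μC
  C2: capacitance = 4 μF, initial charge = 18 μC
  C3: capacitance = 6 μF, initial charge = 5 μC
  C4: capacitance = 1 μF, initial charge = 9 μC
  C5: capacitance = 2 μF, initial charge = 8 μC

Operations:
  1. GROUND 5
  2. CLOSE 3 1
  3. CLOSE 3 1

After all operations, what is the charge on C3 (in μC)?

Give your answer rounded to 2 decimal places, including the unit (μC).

Initial: C1(6μF, Q=14μC, V=2.33V), C2(4μF, Q=18μC, V=4.50V), C3(6μF, Q=5μC, V=0.83V), C4(1μF, Q=9μC, V=9.00V), C5(2μF, Q=8μC, V=4.00V)
Op 1: GROUND 5: Q5=0; energy lost=16.000
Op 2: CLOSE 3-1: Q_total=19.00, C_total=12.00, V=1.58; Q3=9.50, Q1=9.50; dissipated=3.375
Op 3: CLOSE 3-1: Q_total=19.00, C_total=12.00, V=1.58; Q3=9.50, Q1=9.50; dissipated=0.000
Final charges: Q1=9.50, Q2=18.00, Q3=9.50, Q4=9.00, Q5=0.00

Answer: 9.50 μC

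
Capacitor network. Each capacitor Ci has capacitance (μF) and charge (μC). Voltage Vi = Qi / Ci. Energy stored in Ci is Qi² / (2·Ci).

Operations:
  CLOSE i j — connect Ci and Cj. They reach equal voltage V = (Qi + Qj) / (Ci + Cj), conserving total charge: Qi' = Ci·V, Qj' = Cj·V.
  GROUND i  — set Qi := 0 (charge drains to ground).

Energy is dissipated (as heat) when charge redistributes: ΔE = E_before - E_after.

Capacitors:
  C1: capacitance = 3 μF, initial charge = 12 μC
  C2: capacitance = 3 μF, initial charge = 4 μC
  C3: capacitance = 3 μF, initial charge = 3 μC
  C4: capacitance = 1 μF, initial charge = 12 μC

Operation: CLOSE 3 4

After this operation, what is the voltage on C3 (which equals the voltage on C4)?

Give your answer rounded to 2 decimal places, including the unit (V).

Answer: 3.75 V

Derivation:
Initial: C1(3μF, Q=12μC, V=4.00V), C2(3μF, Q=4μC, V=1.33V), C3(3μF, Q=3μC, V=1.00V), C4(1μF, Q=12μC, V=12.00V)
Op 1: CLOSE 3-4: Q_total=15.00, C_total=4.00, V=3.75; Q3=11.25, Q4=3.75; dissipated=45.375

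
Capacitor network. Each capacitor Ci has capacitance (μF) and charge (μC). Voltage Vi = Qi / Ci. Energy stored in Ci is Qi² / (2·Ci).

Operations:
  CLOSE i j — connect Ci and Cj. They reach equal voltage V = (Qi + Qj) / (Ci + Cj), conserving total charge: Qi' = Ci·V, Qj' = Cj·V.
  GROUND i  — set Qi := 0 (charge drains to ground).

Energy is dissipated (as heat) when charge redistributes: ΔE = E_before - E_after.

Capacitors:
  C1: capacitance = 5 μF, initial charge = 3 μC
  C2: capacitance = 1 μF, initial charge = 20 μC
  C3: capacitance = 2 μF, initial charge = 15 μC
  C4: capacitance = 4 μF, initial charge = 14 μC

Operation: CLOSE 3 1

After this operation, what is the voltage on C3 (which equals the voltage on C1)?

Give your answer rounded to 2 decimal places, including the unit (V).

Initial: C1(5μF, Q=3μC, V=0.60V), C2(1μF, Q=20μC, V=20.00V), C3(2μF, Q=15μC, V=7.50V), C4(4μF, Q=14μC, V=3.50V)
Op 1: CLOSE 3-1: Q_total=18.00, C_total=7.00, V=2.57; Q3=5.14, Q1=12.86; dissipated=34.007

Answer: 2.57 V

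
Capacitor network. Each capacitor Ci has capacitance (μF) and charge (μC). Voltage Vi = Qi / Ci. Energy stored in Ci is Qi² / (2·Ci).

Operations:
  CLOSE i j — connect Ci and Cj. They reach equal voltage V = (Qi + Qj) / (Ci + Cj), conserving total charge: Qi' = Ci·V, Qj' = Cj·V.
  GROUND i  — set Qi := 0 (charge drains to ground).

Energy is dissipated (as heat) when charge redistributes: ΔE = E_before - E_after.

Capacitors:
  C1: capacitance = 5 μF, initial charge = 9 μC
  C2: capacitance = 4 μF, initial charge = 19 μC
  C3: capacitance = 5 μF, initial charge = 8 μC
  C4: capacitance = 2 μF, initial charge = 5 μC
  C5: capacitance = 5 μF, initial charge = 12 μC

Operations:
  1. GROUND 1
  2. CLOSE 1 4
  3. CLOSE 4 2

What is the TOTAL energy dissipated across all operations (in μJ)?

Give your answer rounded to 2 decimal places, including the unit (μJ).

Answer: 23.42 μJ

Derivation:
Initial: C1(5μF, Q=9μC, V=1.80V), C2(4μF, Q=19μC, V=4.75V), C3(5μF, Q=8μC, V=1.60V), C4(2μF, Q=5μC, V=2.50V), C5(5μF, Q=12μC, V=2.40V)
Op 1: GROUND 1: Q1=0; energy lost=8.100
Op 2: CLOSE 1-4: Q_total=5.00, C_total=7.00, V=0.71; Q1=3.57, Q4=1.43; dissipated=4.464
Op 3: CLOSE 4-2: Q_total=20.43, C_total=6.00, V=3.40; Q4=6.81, Q2=13.62; dissipated=10.858
Total dissipated: 23.422 μJ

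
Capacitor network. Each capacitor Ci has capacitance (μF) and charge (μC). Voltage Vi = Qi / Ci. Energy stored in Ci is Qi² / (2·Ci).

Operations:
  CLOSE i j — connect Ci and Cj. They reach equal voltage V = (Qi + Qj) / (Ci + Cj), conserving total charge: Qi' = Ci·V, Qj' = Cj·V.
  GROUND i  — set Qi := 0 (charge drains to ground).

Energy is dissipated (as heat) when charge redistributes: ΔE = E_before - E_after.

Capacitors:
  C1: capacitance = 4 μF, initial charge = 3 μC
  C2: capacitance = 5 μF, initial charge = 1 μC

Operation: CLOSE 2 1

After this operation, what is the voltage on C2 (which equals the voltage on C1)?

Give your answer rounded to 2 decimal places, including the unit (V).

Initial: C1(4μF, Q=3μC, V=0.75V), C2(5μF, Q=1μC, V=0.20V)
Op 1: CLOSE 2-1: Q_total=4.00, C_total=9.00, V=0.44; Q2=2.22, Q1=1.78; dissipated=0.336

Answer: 0.44 V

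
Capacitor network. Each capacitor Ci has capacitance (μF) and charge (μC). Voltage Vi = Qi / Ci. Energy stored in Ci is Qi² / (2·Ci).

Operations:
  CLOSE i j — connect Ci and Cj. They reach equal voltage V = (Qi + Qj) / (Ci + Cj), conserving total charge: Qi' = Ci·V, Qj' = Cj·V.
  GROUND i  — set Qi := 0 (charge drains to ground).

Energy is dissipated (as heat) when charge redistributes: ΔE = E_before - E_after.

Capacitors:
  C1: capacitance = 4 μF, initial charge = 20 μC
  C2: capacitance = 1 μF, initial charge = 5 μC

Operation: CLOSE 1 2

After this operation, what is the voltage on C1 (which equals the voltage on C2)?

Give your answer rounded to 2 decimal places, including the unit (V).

Answer: 5.00 V

Derivation:
Initial: C1(4μF, Q=20μC, V=5.00V), C2(1μF, Q=5μC, V=5.00V)
Op 1: CLOSE 1-2: Q_total=25.00, C_total=5.00, V=5.00; Q1=20.00, Q2=5.00; dissipated=0.000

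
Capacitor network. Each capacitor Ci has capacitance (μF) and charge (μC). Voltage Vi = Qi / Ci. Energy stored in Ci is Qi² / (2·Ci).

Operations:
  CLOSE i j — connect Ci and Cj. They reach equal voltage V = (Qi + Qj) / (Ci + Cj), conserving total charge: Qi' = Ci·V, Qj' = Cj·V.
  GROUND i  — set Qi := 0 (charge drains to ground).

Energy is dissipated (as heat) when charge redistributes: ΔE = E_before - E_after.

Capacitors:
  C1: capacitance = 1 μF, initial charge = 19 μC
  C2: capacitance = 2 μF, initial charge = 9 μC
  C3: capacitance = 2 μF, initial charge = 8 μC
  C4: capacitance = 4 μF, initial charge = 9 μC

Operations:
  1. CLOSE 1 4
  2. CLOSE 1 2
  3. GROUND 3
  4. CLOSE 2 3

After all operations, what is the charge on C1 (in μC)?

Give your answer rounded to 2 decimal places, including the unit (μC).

Answer: 4.87 μC

Derivation:
Initial: C1(1μF, Q=19μC, V=19.00V), C2(2μF, Q=9μC, V=4.50V), C3(2μF, Q=8μC, V=4.00V), C4(4μF, Q=9μC, V=2.25V)
Op 1: CLOSE 1-4: Q_total=28.00, C_total=5.00, V=5.60; Q1=5.60, Q4=22.40; dissipated=112.225
Op 2: CLOSE 1-2: Q_total=14.60, C_total=3.00, V=4.87; Q1=4.87, Q2=9.73; dissipated=0.403
Op 3: GROUND 3: Q3=0; energy lost=16.000
Op 4: CLOSE 2-3: Q_total=9.73, C_total=4.00, V=2.43; Q2=4.87, Q3=4.87; dissipated=11.842
Final charges: Q1=4.87, Q2=4.87, Q3=4.87, Q4=22.40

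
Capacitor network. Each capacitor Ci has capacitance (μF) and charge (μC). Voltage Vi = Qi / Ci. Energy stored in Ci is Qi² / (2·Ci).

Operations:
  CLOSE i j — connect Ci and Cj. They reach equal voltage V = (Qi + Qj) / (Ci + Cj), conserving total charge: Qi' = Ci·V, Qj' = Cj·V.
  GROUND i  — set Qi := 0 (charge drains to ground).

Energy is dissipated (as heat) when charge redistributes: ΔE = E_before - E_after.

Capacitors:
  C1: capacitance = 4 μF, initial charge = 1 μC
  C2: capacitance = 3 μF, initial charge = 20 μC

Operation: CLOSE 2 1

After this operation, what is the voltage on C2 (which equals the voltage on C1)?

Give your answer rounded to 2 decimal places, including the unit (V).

Answer: 3.00 V

Derivation:
Initial: C1(4μF, Q=1μC, V=0.25V), C2(3μF, Q=20μC, V=6.67V)
Op 1: CLOSE 2-1: Q_total=21.00, C_total=7.00, V=3.00; Q2=9.00, Q1=12.00; dissipated=35.292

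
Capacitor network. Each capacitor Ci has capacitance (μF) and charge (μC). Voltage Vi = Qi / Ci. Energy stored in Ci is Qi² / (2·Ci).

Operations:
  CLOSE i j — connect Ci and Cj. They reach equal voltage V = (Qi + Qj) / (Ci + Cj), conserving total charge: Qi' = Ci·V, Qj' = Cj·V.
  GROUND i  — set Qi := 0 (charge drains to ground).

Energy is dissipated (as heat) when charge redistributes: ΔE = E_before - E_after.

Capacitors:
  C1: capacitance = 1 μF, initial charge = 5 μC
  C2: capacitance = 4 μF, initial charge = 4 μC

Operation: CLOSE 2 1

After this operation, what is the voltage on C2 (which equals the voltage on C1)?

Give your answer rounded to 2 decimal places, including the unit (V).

Initial: C1(1μF, Q=5μC, V=5.00V), C2(4μF, Q=4μC, V=1.00V)
Op 1: CLOSE 2-1: Q_total=9.00, C_total=5.00, V=1.80; Q2=7.20, Q1=1.80; dissipated=6.400

Answer: 1.80 V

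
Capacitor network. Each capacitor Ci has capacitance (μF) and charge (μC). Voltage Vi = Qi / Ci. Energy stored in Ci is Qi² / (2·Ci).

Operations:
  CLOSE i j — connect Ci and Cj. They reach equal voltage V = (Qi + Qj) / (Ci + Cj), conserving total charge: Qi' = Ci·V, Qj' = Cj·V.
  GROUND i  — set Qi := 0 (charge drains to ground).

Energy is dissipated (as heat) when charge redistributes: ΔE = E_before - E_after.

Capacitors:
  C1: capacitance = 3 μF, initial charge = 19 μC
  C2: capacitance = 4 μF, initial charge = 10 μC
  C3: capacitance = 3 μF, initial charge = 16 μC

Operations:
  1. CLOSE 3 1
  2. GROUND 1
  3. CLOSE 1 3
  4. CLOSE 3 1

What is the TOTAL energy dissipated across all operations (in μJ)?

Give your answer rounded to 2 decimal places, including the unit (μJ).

Initial: C1(3μF, Q=19μC, V=6.33V), C2(4μF, Q=10μC, V=2.50V), C3(3μF, Q=16μC, V=5.33V)
Op 1: CLOSE 3-1: Q_total=35.00, C_total=6.00, V=5.83; Q3=17.50, Q1=17.50; dissipated=0.750
Op 2: GROUND 1: Q1=0; energy lost=51.042
Op 3: CLOSE 1-3: Q_total=17.50, C_total=6.00, V=2.92; Q1=8.75, Q3=8.75; dissipated=25.521
Op 4: CLOSE 3-1: Q_total=17.50, C_total=6.00, V=2.92; Q3=8.75, Q1=8.75; dissipated=0.000
Total dissipated: 77.312 μJ

Answer: 77.31 μJ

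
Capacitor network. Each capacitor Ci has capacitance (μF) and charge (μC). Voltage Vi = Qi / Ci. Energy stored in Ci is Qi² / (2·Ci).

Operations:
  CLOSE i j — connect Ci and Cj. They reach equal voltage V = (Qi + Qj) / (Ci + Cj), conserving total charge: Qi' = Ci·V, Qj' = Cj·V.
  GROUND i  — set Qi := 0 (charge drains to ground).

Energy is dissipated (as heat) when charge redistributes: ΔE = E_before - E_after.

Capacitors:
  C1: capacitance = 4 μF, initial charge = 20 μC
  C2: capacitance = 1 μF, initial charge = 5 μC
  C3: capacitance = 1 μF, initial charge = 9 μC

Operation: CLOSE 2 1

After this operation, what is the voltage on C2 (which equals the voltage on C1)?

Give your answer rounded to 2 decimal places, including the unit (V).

Initial: C1(4μF, Q=20μC, V=5.00V), C2(1μF, Q=5μC, V=5.00V), C3(1μF, Q=9μC, V=9.00V)
Op 1: CLOSE 2-1: Q_total=25.00, C_total=5.00, V=5.00; Q2=5.00, Q1=20.00; dissipated=0.000

Answer: 5.00 V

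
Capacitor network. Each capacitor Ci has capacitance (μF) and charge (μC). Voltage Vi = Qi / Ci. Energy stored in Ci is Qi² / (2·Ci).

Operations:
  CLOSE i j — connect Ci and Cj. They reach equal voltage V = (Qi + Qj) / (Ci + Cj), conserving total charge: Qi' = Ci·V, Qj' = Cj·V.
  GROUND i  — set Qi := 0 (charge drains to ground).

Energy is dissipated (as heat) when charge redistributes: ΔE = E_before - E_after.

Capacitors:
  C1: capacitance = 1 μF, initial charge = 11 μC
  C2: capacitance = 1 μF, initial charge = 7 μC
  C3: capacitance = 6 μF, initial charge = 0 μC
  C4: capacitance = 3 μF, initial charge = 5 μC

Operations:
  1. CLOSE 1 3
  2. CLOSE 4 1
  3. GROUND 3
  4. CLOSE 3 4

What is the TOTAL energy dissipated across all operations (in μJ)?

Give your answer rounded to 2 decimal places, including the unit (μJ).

Initial: C1(1μF, Q=11μC, V=11.00V), C2(1μF, Q=7μC, V=7.00V), C3(6μF, Q=0μC, V=0.00V), C4(3μF, Q=5μC, V=1.67V)
Op 1: CLOSE 1-3: Q_total=11.00, C_total=7.00, V=1.57; Q1=1.57, Q3=9.43; dissipated=51.857
Op 2: CLOSE 4-1: Q_total=6.57, C_total=4.00, V=1.64; Q4=4.93, Q1=1.64; dissipated=0.003
Op 3: GROUND 3: Q3=0; energy lost=7.408
Op 4: CLOSE 3-4: Q_total=4.93, C_total=9.00, V=0.55; Q3=3.29, Q4=1.64; dissipated=2.699
Total dissipated: 61.968 μJ

Answer: 61.97 μJ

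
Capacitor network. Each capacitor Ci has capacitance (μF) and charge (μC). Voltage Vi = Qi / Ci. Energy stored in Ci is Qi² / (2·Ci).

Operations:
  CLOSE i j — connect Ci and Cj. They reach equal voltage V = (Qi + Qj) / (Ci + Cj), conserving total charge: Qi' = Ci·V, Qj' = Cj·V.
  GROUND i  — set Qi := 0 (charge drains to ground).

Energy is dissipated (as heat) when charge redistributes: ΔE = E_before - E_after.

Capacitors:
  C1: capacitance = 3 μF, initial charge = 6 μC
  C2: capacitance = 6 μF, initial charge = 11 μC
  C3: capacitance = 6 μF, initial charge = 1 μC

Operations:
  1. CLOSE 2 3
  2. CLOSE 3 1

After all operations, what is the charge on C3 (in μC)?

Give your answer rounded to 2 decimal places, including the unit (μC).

Initial: C1(3μF, Q=6μC, V=2.00V), C2(6μF, Q=11μC, V=1.83V), C3(6μF, Q=1μC, V=0.17V)
Op 1: CLOSE 2-3: Q_total=12.00, C_total=12.00, V=1.00; Q2=6.00, Q3=6.00; dissipated=4.167
Op 2: CLOSE 3-1: Q_total=12.00, C_total=9.00, V=1.33; Q3=8.00, Q1=4.00; dissipated=1.000
Final charges: Q1=4.00, Q2=6.00, Q3=8.00

Answer: 8.00 μC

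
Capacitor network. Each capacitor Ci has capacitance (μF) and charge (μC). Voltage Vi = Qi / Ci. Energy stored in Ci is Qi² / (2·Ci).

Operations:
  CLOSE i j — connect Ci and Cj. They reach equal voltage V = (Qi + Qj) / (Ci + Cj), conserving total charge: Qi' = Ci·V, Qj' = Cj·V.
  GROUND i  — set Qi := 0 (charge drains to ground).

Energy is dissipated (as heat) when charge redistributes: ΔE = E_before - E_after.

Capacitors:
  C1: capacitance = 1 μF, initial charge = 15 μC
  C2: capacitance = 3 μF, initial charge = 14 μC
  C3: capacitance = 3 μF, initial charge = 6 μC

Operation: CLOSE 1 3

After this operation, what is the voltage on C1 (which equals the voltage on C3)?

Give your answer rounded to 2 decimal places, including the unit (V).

Answer: 5.25 V

Derivation:
Initial: C1(1μF, Q=15μC, V=15.00V), C2(3μF, Q=14μC, V=4.67V), C3(3μF, Q=6μC, V=2.00V)
Op 1: CLOSE 1-3: Q_total=21.00, C_total=4.00, V=5.25; Q1=5.25, Q3=15.75; dissipated=63.375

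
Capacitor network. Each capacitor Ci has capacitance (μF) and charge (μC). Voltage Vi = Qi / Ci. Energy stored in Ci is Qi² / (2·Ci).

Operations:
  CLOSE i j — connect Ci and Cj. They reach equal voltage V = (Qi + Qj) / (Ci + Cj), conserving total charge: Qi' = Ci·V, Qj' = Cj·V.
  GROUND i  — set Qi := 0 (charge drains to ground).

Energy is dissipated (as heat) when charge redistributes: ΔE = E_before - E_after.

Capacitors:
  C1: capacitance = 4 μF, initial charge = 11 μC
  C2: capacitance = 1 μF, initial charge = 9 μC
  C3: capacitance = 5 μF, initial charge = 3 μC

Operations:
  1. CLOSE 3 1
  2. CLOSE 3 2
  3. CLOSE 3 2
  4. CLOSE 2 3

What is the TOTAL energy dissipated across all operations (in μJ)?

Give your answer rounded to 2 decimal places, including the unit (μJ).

Initial: C1(4μF, Q=11μC, V=2.75V), C2(1μF, Q=9μC, V=9.00V), C3(5μF, Q=3μC, V=0.60V)
Op 1: CLOSE 3-1: Q_total=14.00, C_total=9.00, V=1.56; Q3=7.78, Q1=6.22; dissipated=5.136
Op 2: CLOSE 3-2: Q_total=16.78, C_total=6.00, V=2.80; Q3=13.98, Q2=2.80; dissipated=23.092
Op 3: CLOSE 3-2: Q_total=16.78, C_total=6.00, V=2.80; Q3=13.98, Q2=2.80; dissipated=0.000
Op 4: CLOSE 2-3: Q_total=16.78, C_total=6.00, V=2.80; Q2=2.80, Q3=13.98; dissipated=0.000
Total dissipated: 28.228 μJ

Answer: 28.23 μJ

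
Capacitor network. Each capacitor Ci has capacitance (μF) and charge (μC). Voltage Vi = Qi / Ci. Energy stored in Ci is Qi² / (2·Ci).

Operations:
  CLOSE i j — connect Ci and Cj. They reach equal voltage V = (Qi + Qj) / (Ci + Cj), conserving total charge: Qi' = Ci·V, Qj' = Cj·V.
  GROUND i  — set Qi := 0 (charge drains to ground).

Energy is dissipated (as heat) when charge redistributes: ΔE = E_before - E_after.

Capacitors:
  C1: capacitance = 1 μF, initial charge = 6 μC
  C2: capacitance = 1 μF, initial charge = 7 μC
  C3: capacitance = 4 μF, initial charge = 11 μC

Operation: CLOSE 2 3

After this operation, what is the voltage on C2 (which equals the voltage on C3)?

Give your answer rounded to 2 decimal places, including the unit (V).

Initial: C1(1μF, Q=6μC, V=6.00V), C2(1μF, Q=7μC, V=7.00V), C3(4μF, Q=11μC, V=2.75V)
Op 1: CLOSE 2-3: Q_total=18.00, C_total=5.00, V=3.60; Q2=3.60, Q3=14.40; dissipated=7.225

Answer: 3.60 V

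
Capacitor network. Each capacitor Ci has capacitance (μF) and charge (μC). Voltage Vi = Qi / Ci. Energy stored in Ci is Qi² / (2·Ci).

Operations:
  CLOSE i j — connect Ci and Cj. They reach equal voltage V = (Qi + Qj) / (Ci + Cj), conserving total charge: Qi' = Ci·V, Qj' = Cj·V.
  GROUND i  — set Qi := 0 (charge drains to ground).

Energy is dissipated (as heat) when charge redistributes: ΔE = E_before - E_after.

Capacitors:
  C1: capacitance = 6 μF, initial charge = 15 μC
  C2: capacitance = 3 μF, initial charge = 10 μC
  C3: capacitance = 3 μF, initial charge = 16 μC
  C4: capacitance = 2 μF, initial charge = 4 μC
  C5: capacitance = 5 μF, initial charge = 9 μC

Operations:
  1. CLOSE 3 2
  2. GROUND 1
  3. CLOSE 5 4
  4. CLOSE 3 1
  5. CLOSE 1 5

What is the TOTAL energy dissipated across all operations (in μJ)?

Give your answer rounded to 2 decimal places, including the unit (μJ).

Answer: 40.79 μJ

Derivation:
Initial: C1(6μF, Q=15μC, V=2.50V), C2(3μF, Q=10μC, V=3.33V), C3(3μF, Q=16μC, V=5.33V), C4(2μF, Q=4μC, V=2.00V), C5(5μF, Q=9μC, V=1.80V)
Op 1: CLOSE 3-2: Q_total=26.00, C_total=6.00, V=4.33; Q3=13.00, Q2=13.00; dissipated=3.000
Op 2: GROUND 1: Q1=0; energy lost=18.750
Op 3: CLOSE 5-4: Q_total=13.00, C_total=7.00, V=1.86; Q5=9.29, Q4=3.71; dissipated=0.029
Op 4: CLOSE 3-1: Q_total=13.00, C_total=9.00, V=1.44; Q3=4.33, Q1=8.67; dissipated=18.778
Op 5: CLOSE 1-5: Q_total=17.95, C_total=11.00, V=1.63; Q1=9.79, Q5=8.16; dissipated=0.232
Total dissipated: 40.789 μJ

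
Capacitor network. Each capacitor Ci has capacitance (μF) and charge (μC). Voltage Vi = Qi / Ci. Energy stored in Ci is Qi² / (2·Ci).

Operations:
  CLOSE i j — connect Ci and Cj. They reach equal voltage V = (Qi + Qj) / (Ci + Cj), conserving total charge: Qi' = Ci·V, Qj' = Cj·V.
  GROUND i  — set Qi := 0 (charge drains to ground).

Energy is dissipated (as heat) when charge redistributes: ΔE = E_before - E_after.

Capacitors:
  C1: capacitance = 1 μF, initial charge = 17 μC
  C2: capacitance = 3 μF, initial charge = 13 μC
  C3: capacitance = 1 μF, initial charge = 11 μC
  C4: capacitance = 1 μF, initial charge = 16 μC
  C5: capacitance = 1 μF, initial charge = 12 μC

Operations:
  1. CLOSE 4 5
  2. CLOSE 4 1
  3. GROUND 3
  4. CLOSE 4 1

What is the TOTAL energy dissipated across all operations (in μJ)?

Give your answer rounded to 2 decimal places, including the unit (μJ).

Initial: C1(1μF, Q=17μC, V=17.00V), C2(3μF, Q=13μC, V=4.33V), C3(1μF, Q=11μC, V=11.00V), C4(1μF, Q=16μC, V=16.00V), C5(1μF, Q=12μC, V=12.00V)
Op 1: CLOSE 4-5: Q_total=28.00, C_total=2.00, V=14.00; Q4=14.00, Q5=14.00; dissipated=4.000
Op 2: CLOSE 4-1: Q_total=31.00, C_total=2.00, V=15.50; Q4=15.50, Q1=15.50; dissipated=2.250
Op 3: GROUND 3: Q3=0; energy lost=60.500
Op 4: CLOSE 4-1: Q_total=31.00, C_total=2.00, V=15.50; Q4=15.50, Q1=15.50; dissipated=0.000
Total dissipated: 66.750 μJ

Answer: 66.75 μJ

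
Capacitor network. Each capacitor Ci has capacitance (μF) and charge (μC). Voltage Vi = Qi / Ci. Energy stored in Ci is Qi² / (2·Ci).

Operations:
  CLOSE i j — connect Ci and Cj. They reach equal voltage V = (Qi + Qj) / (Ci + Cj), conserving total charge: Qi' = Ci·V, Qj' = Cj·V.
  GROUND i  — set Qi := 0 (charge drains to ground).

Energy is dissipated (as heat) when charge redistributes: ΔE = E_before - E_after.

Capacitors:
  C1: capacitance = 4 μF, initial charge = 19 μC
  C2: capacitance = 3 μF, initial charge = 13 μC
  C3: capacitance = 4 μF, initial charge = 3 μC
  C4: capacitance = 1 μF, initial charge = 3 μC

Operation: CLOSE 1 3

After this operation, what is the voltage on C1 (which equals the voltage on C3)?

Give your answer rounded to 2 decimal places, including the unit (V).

Answer: 2.75 V

Derivation:
Initial: C1(4μF, Q=19μC, V=4.75V), C2(3μF, Q=13μC, V=4.33V), C3(4μF, Q=3μC, V=0.75V), C4(1μF, Q=3μC, V=3.00V)
Op 1: CLOSE 1-3: Q_total=22.00, C_total=8.00, V=2.75; Q1=11.00, Q3=11.00; dissipated=16.000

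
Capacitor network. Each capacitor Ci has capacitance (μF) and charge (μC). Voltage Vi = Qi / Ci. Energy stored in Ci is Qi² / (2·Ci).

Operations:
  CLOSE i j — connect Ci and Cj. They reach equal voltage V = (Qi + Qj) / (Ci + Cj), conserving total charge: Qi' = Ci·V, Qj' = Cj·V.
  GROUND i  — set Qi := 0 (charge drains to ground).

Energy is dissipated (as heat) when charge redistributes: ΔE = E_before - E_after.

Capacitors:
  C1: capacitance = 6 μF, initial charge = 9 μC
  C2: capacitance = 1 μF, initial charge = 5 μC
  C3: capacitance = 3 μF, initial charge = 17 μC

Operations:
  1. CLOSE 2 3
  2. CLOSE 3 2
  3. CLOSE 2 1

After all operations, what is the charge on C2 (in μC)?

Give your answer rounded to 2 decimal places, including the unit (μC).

Initial: C1(6μF, Q=9μC, V=1.50V), C2(1μF, Q=5μC, V=5.00V), C3(3μF, Q=17μC, V=5.67V)
Op 1: CLOSE 2-3: Q_total=22.00, C_total=4.00, V=5.50; Q2=5.50, Q3=16.50; dissipated=0.167
Op 2: CLOSE 3-2: Q_total=22.00, C_total=4.00, V=5.50; Q3=16.50, Q2=5.50; dissipated=0.000
Op 3: CLOSE 2-1: Q_total=14.50, C_total=7.00, V=2.07; Q2=2.07, Q1=12.43; dissipated=6.857
Final charges: Q1=12.43, Q2=2.07, Q3=16.50

Answer: 2.07 μC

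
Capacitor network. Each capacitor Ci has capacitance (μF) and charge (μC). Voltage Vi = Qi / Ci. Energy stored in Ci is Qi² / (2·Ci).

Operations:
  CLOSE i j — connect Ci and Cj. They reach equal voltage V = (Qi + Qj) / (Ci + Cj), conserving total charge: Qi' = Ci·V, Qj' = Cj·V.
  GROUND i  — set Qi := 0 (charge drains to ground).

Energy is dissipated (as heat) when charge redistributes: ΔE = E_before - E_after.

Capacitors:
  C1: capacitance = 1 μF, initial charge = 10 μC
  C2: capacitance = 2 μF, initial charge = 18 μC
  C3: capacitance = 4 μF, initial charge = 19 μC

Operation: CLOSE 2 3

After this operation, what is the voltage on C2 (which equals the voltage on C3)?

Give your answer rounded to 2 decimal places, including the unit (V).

Answer: 6.17 V

Derivation:
Initial: C1(1μF, Q=10μC, V=10.00V), C2(2μF, Q=18μC, V=9.00V), C3(4μF, Q=19μC, V=4.75V)
Op 1: CLOSE 2-3: Q_total=37.00, C_total=6.00, V=6.17; Q2=12.33, Q3=24.67; dissipated=12.042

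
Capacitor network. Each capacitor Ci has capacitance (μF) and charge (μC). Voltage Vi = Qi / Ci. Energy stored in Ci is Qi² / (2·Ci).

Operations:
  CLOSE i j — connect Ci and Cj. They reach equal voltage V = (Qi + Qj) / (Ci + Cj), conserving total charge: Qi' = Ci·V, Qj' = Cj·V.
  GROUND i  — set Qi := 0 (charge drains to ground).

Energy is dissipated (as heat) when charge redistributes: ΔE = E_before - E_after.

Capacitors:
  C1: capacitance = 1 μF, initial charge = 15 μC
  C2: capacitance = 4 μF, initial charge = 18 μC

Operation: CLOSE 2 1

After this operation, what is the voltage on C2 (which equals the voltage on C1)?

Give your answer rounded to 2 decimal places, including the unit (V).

Answer: 6.60 V

Derivation:
Initial: C1(1μF, Q=15μC, V=15.00V), C2(4μF, Q=18μC, V=4.50V)
Op 1: CLOSE 2-1: Q_total=33.00, C_total=5.00, V=6.60; Q2=26.40, Q1=6.60; dissipated=44.100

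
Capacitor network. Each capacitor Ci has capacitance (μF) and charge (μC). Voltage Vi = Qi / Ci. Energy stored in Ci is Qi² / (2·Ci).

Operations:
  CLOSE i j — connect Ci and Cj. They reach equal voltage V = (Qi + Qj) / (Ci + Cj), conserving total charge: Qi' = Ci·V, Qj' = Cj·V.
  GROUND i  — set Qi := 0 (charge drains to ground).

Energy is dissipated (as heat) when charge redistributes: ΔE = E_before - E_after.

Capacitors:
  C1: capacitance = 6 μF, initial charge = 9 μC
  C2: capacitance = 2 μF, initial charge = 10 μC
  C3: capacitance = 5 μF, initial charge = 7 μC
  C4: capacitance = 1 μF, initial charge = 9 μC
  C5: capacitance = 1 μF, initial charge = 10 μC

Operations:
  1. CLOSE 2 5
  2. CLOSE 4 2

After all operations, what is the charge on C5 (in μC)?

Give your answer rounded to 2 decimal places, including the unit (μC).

Answer: 6.67 μC

Derivation:
Initial: C1(6μF, Q=9μC, V=1.50V), C2(2μF, Q=10μC, V=5.00V), C3(5μF, Q=7μC, V=1.40V), C4(1μF, Q=9μC, V=9.00V), C5(1μF, Q=10μC, V=10.00V)
Op 1: CLOSE 2-5: Q_total=20.00, C_total=3.00, V=6.67; Q2=13.33, Q5=6.67; dissipated=8.333
Op 2: CLOSE 4-2: Q_total=22.33, C_total=3.00, V=7.44; Q4=7.44, Q2=14.89; dissipated=1.815
Final charges: Q1=9.00, Q2=14.89, Q3=7.00, Q4=7.44, Q5=6.67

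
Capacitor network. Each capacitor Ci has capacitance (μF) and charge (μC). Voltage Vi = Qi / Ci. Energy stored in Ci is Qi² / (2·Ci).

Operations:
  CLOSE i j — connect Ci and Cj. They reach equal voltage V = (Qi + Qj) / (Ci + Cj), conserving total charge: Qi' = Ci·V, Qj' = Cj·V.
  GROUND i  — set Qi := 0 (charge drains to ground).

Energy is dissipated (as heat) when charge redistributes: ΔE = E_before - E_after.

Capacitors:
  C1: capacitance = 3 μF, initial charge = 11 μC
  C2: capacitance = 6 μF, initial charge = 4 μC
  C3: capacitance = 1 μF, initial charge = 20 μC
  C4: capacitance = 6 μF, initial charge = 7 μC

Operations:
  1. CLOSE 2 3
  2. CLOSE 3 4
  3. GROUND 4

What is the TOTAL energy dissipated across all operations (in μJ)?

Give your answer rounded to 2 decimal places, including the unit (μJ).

Answer: 169.04 μJ

Derivation:
Initial: C1(3μF, Q=11μC, V=3.67V), C2(6μF, Q=4μC, V=0.67V), C3(1μF, Q=20μC, V=20.00V), C4(6μF, Q=7μC, V=1.17V)
Op 1: CLOSE 2-3: Q_total=24.00, C_total=7.00, V=3.43; Q2=20.57, Q3=3.43; dissipated=160.190
Op 2: CLOSE 3-4: Q_total=10.43, C_total=7.00, V=1.49; Q3=1.49, Q4=8.94; dissipated=2.193
Op 3: GROUND 4: Q4=0; energy lost=6.658
Total dissipated: 169.042 μJ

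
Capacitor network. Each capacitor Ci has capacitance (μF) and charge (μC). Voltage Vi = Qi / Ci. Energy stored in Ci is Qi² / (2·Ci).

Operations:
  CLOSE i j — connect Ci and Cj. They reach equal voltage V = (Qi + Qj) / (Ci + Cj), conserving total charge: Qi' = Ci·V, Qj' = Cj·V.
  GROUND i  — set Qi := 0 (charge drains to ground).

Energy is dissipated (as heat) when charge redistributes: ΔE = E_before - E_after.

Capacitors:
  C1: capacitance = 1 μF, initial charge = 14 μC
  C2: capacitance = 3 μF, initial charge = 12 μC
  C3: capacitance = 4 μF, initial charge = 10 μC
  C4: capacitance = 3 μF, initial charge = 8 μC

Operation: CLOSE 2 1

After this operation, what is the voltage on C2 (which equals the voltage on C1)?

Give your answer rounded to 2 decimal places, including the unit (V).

Answer: 6.50 V

Derivation:
Initial: C1(1μF, Q=14μC, V=14.00V), C2(3μF, Q=12μC, V=4.00V), C3(4μF, Q=10μC, V=2.50V), C4(3μF, Q=8μC, V=2.67V)
Op 1: CLOSE 2-1: Q_total=26.00, C_total=4.00, V=6.50; Q2=19.50, Q1=6.50; dissipated=37.500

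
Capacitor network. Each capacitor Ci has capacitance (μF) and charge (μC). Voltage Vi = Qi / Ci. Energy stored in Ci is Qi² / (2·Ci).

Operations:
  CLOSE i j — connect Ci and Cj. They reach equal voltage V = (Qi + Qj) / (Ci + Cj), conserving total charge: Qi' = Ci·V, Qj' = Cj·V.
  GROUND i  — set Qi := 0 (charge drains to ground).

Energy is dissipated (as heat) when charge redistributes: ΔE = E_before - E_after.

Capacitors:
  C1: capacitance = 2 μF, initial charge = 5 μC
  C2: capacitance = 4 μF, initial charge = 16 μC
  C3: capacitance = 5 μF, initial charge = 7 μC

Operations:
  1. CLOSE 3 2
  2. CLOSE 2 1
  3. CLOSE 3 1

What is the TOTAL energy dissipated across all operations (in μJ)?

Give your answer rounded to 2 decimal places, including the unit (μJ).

Initial: C1(2μF, Q=5μC, V=2.50V), C2(4μF, Q=16μC, V=4.00V), C3(5μF, Q=7μC, V=1.40V)
Op 1: CLOSE 3-2: Q_total=23.00, C_total=9.00, V=2.56; Q3=12.78, Q2=10.22; dissipated=7.511
Op 2: CLOSE 2-1: Q_total=15.22, C_total=6.00, V=2.54; Q2=10.15, Q1=5.07; dissipated=0.002
Op 3: CLOSE 3-1: Q_total=17.85, C_total=7.00, V=2.55; Q3=12.75, Q1=5.10; dissipated=0.000
Total dissipated: 7.513 μJ

Answer: 7.51 μJ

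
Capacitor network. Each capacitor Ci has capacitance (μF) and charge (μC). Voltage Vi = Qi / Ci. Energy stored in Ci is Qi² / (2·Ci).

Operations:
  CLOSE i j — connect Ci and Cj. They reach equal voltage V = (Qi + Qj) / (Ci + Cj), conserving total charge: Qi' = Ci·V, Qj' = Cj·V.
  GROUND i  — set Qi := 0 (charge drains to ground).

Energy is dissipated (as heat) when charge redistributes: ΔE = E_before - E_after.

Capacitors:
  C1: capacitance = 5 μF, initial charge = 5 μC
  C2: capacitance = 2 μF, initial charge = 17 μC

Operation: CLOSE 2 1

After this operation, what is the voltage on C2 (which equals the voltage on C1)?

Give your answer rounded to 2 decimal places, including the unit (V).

Answer: 3.14 V

Derivation:
Initial: C1(5μF, Q=5μC, V=1.00V), C2(2μF, Q=17μC, V=8.50V)
Op 1: CLOSE 2-1: Q_total=22.00, C_total=7.00, V=3.14; Q2=6.29, Q1=15.71; dissipated=40.179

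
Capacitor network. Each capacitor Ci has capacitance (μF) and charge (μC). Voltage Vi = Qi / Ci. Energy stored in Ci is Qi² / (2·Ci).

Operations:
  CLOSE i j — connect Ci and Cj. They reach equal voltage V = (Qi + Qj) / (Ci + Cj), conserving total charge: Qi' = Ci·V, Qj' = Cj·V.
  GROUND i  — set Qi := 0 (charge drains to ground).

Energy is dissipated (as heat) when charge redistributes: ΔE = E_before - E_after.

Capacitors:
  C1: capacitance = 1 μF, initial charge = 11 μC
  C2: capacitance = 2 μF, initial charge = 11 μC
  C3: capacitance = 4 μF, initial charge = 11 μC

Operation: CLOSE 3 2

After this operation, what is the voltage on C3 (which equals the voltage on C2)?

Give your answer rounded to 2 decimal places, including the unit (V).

Answer: 3.67 V

Derivation:
Initial: C1(1μF, Q=11μC, V=11.00V), C2(2μF, Q=11μC, V=5.50V), C3(4μF, Q=11μC, V=2.75V)
Op 1: CLOSE 3-2: Q_total=22.00, C_total=6.00, V=3.67; Q3=14.67, Q2=7.33; dissipated=5.042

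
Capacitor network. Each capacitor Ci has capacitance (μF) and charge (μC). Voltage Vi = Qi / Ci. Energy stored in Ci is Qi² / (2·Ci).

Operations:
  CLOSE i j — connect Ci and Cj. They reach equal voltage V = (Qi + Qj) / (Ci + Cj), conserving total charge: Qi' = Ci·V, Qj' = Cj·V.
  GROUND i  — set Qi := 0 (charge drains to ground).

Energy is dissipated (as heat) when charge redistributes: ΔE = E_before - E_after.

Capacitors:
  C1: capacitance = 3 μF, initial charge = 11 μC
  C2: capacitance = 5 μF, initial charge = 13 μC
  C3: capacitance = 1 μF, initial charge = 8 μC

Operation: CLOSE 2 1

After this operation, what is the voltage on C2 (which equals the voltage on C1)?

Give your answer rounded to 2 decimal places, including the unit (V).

Initial: C1(3μF, Q=11μC, V=3.67V), C2(5μF, Q=13μC, V=2.60V), C3(1μF, Q=8μC, V=8.00V)
Op 1: CLOSE 2-1: Q_total=24.00, C_total=8.00, V=3.00; Q2=15.00, Q1=9.00; dissipated=1.067

Answer: 3.00 V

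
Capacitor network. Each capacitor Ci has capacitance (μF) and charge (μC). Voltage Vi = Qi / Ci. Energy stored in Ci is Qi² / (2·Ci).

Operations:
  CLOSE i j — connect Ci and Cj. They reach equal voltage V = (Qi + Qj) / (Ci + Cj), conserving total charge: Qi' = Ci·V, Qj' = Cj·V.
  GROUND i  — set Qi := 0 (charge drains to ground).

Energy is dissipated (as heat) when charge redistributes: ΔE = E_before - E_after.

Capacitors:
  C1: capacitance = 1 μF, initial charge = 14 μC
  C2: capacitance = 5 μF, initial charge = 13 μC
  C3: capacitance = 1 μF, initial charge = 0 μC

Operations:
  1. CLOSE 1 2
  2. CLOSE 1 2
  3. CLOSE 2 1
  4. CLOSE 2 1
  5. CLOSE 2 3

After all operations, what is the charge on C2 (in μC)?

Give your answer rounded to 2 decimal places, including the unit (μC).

Answer: 18.75 μC

Derivation:
Initial: C1(1μF, Q=14μC, V=14.00V), C2(5μF, Q=13μC, V=2.60V), C3(1μF, Q=0μC, V=0.00V)
Op 1: CLOSE 1-2: Q_total=27.00, C_total=6.00, V=4.50; Q1=4.50, Q2=22.50; dissipated=54.150
Op 2: CLOSE 1-2: Q_total=27.00, C_total=6.00, V=4.50; Q1=4.50, Q2=22.50; dissipated=0.000
Op 3: CLOSE 2-1: Q_total=27.00, C_total=6.00, V=4.50; Q2=22.50, Q1=4.50; dissipated=0.000
Op 4: CLOSE 2-1: Q_total=27.00, C_total=6.00, V=4.50; Q2=22.50, Q1=4.50; dissipated=0.000
Op 5: CLOSE 2-3: Q_total=22.50, C_total=6.00, V=3.75; Q2=18.75, Q3=3.75; dissipated=8.438
Final charges: Q1=4.50, Q2=18.75, Q3=3.75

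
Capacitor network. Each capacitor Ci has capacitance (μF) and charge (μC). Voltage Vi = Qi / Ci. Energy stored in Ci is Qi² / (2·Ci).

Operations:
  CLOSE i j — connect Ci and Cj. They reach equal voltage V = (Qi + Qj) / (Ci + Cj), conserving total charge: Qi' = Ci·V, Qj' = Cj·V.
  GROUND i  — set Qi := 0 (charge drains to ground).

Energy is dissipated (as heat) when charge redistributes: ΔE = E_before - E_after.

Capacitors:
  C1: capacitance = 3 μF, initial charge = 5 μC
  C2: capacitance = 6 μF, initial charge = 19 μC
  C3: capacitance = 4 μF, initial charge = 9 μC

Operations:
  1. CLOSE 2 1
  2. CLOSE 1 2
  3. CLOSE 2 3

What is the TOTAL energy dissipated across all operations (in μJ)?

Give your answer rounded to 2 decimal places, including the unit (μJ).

Initial: C1(3μF, Q=5μC, V=1.67V), C2(6μF, Q=19μC, V=3.17V), C3(4μF, Q=9μC, V=2.25V)
Op 1: CLOSE 2-1: Q_total=24.00, C_total=9.00, V=2.67; Q2=16.00, Q1=8.00; dissipated=2.250
Op 2: CLOSE 1-2: Q_total=24.00, C_total=9.00, V=2.67; Q1=8.00, Q2=16.00; dissipated=0.000
Op 3: CLOSE 2-3: Q_total=25.00, C_total=10.00, V=2.50; Q2=15.00, Q3=10.00; dissipated=0.208
Total dissipated: 2.458 μJ

Answer: 2.46 μJ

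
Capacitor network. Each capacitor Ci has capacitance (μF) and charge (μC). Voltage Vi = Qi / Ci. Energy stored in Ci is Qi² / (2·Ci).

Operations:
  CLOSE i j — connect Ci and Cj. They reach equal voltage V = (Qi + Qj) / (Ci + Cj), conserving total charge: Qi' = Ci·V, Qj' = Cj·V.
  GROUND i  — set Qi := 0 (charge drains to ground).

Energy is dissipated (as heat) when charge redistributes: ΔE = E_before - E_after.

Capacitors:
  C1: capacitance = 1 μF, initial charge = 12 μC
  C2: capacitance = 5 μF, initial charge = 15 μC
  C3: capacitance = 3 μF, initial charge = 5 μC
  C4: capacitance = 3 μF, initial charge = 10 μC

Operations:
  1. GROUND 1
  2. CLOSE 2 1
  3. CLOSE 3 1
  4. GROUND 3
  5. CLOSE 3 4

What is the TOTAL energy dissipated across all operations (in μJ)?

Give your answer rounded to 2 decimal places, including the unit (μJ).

Initial: C1(1μF, Q=12μC, V=12.00V), C2(5μF, Q=15μC, V=3.00V), C3(3μF, Q=5μC, V=1.67V), C4(3μF, Q=10μC, V=3.33V)
Op 1: GROUND 1: Q1=0; energy lost=72.000
Op 2: CLOSE 2-1: Q_total=15.00, C_total=6.00, V=2.50; Q2=12.50, Q1=2.50; dissipated=3.750
Op 3: CLOSE 3-1: Q_total=7.50, C_total=4.00, V=1.88; Q3=5.62, Q1=1.88; dissipated=0.260
Op 4: GROUND 3: Q3=0; energy lost=5.273
Op 5: CLOSE 3-4: Q_total=10.00, C_total=6.00, V=1.67; Q3=5.00, Q4=5.00; dissipated=8.333
Total dissipated: 89.617 μJ

Answer: 89.62 μJ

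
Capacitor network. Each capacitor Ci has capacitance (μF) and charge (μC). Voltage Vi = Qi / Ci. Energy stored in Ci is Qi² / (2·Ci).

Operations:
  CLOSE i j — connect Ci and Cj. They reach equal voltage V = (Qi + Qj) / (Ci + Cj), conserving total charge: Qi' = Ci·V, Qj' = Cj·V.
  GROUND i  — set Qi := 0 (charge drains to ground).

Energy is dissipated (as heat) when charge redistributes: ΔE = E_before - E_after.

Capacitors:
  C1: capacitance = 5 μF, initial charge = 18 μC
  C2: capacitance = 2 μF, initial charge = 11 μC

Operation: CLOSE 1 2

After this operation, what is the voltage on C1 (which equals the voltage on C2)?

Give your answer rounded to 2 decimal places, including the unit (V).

Answer: 4.14 V

Derivation:
Initial: C1(5μF, Q=18μC, V=3.60V), C2(2μF, Q=11μC, V=5.50V)
Op 1: CLOSE 1-2: Q_total=29.00, C_total=7.00, V=4.14; Q1=20.71, Q2=8.29; dissipated=2.579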